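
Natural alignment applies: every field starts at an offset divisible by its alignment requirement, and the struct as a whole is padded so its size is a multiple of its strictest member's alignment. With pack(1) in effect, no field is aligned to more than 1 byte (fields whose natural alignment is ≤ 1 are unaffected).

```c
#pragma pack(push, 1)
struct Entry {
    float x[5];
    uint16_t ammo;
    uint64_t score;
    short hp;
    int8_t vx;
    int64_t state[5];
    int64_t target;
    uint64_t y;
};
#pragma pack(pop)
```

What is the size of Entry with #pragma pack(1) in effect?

89

@0: x [20B, align 1] → 20
@20: ammo [2B, align 1] → 22
@22: score [8B, align 1] → 30
@30: hp [2B, align 1] → 32
@32: vx [1B, align 1] → 33
@33: state [40B, align 1] → 73
@73: target [8B, align 1] → 81
@81: y [8B, align 1] → 89
size 89, align 1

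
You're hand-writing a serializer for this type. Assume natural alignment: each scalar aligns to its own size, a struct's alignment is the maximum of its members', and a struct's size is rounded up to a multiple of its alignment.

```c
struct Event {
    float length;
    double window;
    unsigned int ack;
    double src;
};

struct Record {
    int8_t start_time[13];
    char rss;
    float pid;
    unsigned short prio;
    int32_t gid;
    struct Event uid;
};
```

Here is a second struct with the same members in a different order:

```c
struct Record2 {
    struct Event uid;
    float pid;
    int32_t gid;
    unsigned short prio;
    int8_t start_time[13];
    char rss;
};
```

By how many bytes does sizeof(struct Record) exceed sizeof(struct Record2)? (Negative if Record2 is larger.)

8

Event: @0: length [4B, align 4] → 4; +4 pad (align 8); @8: window [8B, align 8] → 16; @16: ack [4B, align 4] → 20; +4 pad (align 8); @24: src [8B, align 8] → 32; size 32, align 8
@0: start_time [13B, align 1] → 13
@13: rss [1B, align 1] → 14
+2 pad (align 4)
@16: pid [4B, align 4] → 20
@20: prio [2B, align 2] → 22
+2 pad (align 4)
@24: gid [4B, align 4] → 28
+4 pad (align 8)
@32: uid [32B, align 8] → 64
size 64, align 8
— Record2 —
@0: uid [32B, align 8] → 32
@32: pid [4B, align 4] → 36
@36: gid [4B, align 4] → 40
@40: prio [2B, align 2] → 42
@42: start_time [13B, align 1] → 55
@55: rss [1B, align 1] → 56
size 56, align 8
64 − 56 = 8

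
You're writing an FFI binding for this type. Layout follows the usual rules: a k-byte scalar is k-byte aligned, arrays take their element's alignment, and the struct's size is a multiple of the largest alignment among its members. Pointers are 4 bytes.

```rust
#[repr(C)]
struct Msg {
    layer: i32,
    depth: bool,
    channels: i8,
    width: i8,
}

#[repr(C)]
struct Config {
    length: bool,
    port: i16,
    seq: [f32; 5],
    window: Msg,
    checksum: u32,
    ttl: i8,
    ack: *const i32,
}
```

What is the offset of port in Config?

Msg: 0..4  layer  (4B, 4-aligned); 4..5  depth  (1B, 1-aligned); 5..6  channels  (1B, 1-aligned); 6..7  width  (1B, 1-aligned); 7..8  -- tail padding (1B); sizeof = 8, alignof = 4
0..1  length  (1B, 1-aligned)
1..2  -- padding (1B)
2..4  port  (2B, 2-aligned)

2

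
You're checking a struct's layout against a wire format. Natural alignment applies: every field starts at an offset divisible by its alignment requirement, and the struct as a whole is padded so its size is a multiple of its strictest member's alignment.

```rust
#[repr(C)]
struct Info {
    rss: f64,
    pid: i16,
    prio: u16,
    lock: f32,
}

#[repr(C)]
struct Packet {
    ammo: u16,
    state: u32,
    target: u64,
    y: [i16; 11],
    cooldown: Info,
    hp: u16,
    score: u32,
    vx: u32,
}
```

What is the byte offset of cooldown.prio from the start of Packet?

Info: rss at 0 (size 8, align 8) → ends 8; pid at 8 (size 2, align 2) → ends 10; prio at 10 (size 2, align 2) → ends 12; lock at 12 (size 4, align 4) → ends 16; total 16 bytes, alignment 8
ammo at 0 (size 2, align 2) → ends 2
pad 2 to align 4 for state
state at 4 (size 4, align 4) → ends 8
target at 8 (size 8, align 8) → ends 16
y at 16 (size 22, align 2) → ends 38
pad 2 to align 8 for cooldown
cooldown at 40 (size 16, align 8) → ends 56
within Info: prio at 10
40 + 10 = 50

50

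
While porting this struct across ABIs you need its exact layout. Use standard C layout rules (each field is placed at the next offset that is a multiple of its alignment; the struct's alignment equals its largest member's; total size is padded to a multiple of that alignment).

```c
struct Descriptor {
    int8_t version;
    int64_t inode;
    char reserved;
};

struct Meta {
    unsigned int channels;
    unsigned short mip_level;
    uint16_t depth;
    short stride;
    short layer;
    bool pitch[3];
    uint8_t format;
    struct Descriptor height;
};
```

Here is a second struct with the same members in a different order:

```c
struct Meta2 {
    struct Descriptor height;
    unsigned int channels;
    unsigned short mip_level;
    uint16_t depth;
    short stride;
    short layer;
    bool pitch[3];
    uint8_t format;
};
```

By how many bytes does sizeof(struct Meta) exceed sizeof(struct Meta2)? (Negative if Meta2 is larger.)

Descriptor: version at 0 (size 1, align 1) → ends 1; pad 7 to align 8 for inode; inode at 8 (size 8, align 8) → ends 16; reserved at 16 (size 1, align 1) → ends 17; tail pad 7 to reach multiple of 8; total 24 bytes, alignment 8
channels at 0 (size 4, align 4) → ends 4
mip_level at 4 (size 2, align 2) → ends 6
depth at 6 (size 2, align 2) → ends 8
stride at 8 (size 2, align 2) → ends 10
layer at 10 (size 2, align 2) → ends 12
pitch at 12 (size 3, align 1) → ends 15
format at 15 (size 1, align 1) → ends 16
height at 16 (size 24, align 8) → ends 40
total 40 bytes, alignment 8
— Meta2 —
height at 0 (size 24, align 8) → ends 24
channels at 24 (size 4, align 4) → ends 28
mip_level at 28 (size 2, align 2) → ends 30
depth at 30 (size 2, align 2) → ends 32
stride at 32 (size 2, align 2) → ends 34
layer at 34 (size 2, align 2) → ends 36
pitch at 36 (size 3, align 1) → ends 39
format at 39 (size 1, align 1) → ends 40
total 40 bytes, alignment 8
40 − 40 = 0

0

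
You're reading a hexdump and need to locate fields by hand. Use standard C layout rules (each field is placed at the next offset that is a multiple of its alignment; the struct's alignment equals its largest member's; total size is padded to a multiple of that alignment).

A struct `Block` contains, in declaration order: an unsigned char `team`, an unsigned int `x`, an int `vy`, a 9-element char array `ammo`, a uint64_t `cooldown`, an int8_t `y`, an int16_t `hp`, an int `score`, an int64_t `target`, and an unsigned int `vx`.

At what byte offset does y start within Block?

team at 0 (size 1, align 1) → ends 1
pad 3 to align 4 for x
x at 4 (size 4, align 4) → ends 8
vy at 8 (size 4, align 4) → ends 12
ammo at 12 (size 9, align 1) → ends 21
pad 3 to align 8 for cooldown
cooldown at 24 (size 8, align 8) → ends 32
y at 32 (size 1, align 1) → ends 33

32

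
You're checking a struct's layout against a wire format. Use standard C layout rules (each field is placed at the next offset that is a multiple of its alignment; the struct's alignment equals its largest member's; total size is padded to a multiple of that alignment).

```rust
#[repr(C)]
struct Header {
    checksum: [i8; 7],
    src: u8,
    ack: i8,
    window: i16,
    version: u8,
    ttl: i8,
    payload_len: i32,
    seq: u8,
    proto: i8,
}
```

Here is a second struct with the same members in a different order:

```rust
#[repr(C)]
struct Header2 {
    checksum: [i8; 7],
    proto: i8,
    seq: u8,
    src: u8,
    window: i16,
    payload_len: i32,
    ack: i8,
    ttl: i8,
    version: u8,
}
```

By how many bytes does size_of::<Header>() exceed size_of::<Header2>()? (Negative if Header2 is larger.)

4

checksum at 0 (size 7, align 1) → ends 7
src at 7 (size 1, align 1) → ends 8
ack at 8 (size 1, align 1) → ends 9
pad 1 to align 2 for window
window at 10 (size 2, align 2) → ends 12
version at 12 (size 1, align 1) → ends 13
ttl at 13 (size 1, align 1) → ends 14
pad 2 to align 4 for payload_len
payload_len at 16 (size 4, align 4) → ends 20
seq at 20 (size 1, align 1) → ends 21
proto at 21 (size 1, align 1) → ends 22
tail pad 2 to reach multiple of 4
total 24 bytes, alignment 4
— Header2 —
checksum at 0 (size 7, align 1) → ends 7
proto at 7 (size 1, align 1) → ends 8
seq at 8 (size 1, align 1) → ends 9
src at 9 (size 1, align 1) → ends 10
window at 10 (size 2, align 2) → ends 12
payload_len at 12 (size 4, align 4) → ends 16
ack at 16 (size 1, align 1) → ends 17
ttl at 17 (size 1, align 1) → ends 18
version at 18 (size 1, align 1) → ends 19
tail pad 1 to reach multiple of 4
total 20 bytes, alignment 4
24 − 20 = 4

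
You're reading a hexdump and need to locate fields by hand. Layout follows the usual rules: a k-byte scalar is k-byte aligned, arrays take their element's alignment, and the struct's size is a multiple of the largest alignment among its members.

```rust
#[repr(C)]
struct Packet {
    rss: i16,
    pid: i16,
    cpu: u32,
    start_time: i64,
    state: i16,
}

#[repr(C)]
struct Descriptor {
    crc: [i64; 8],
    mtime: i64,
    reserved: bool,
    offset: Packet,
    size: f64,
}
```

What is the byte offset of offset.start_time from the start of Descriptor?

88

Packet: 0..2  rss  (2B, 2-aligned); 2..4  pid  (2B, 2-aligned); 4..8  cpu  (4B, 4-aligned); 8..16  start_time  (8B, 8-aligned); 16..18  state  (2B, 2-aligned); 18..24  -- tail padding (6B); sizeof = 24, alignof = 8
0..64  crc  (64B, 8-aligned)
64..72  mtime  (8B, 8-aligned)
72..73  reserved  (1B, 1-aligned)
73..80  -- padding (7B)
80..104  offset  (24B, 8-aligned)
within Packet: start_time at 8
80 + 8 = 88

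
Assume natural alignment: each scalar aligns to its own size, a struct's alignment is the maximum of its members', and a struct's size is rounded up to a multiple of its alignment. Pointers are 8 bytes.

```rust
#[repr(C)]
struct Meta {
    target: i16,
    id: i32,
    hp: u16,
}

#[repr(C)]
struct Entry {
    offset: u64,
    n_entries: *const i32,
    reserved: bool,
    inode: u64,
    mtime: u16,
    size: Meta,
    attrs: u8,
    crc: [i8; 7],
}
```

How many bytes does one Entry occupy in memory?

56

Meta: 0..2  target  (2B, 2-aligned); 2..4  -- padding (2B); 4..8  id  (4B, 4-aligned); 8..10  hp  (2B, 2-aligned); 10..12  -- tail padding (2B); sizeof = 12, alignof = 4
0..8  offset  (8B, 8-aligned)
8..16  n_entries  (8B, 8-aligned)
16..17  reserved  (1B, 1-aligned)
17..24  -- padding (7B)
24..32  inode  (8B, 8-aligned)
32..34  mtime  (2B, 2-aligned)
34..36  -- padding (2B)
36..48  size  (12B, 4-aligned)
48..49  attrs  (1B, 1-aligned)
49..56  crc  (7B, 1-aligned)
sizeof = 56, alignof = 8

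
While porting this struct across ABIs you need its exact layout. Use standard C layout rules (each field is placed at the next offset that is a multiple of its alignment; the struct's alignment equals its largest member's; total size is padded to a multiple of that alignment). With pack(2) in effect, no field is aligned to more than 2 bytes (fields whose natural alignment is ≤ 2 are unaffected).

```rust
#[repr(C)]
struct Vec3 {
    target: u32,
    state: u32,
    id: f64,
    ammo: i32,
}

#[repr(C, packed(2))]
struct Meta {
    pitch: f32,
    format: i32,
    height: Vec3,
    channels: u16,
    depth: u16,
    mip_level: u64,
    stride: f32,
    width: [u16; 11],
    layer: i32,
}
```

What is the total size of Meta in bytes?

74 bytes

Vec3: 0..4  target  (4B, 4-aligned); 4..8  state  (4B, 4-aligned); 8..16  id  (8B, 8-aligned); 16..20  ammo  (4B, 4-aligned); 20..24  -- tail padding (4B); sizeof = 24, alignof = 8
0..4  pitch  (4B, 2-aligned)
4..8  format  (4B, 2-aligned)
8..32  height  (24B, 2-aligned)
32..34  channels  (2B, 2-aligned)
34..36  depth  (2B, 2-aligned)
36..44  mip_level  (8B, 2-aligned)
44..48  stride  (4B, 2-aligned)
48..70  width  (22B, 2-aligned)
70..74  layer  (4B, 2-aligned)
sizeof = 74, alignof = 2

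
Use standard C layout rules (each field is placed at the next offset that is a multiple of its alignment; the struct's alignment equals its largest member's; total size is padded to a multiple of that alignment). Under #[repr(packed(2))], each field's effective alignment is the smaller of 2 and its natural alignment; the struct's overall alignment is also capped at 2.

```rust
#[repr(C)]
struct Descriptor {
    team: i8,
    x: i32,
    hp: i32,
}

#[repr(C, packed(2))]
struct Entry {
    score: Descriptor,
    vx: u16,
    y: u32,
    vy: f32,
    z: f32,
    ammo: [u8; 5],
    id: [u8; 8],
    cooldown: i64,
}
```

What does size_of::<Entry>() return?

Descriptor: @0: team [1B, align 1] → 1; +3 pad (align 4); @4: x [4B, align 4] → 8; @8: hp [4B, align 4] → 12; size 12, align 4
@0: score [12B, align 2] → 12
@12: vx [2B, align 2] → 14
@14: y [4B, align 2] → 18
@18: vy [4B, align 2] → 22
@22: z [4B, align 2] → 26
@26: ammo [5B, align 1] → 31
@31: id [8B, align 1] → 39
+1 pad (align 2)
@40: cooldown [8B, align 2] → 48
size 48, align 2

48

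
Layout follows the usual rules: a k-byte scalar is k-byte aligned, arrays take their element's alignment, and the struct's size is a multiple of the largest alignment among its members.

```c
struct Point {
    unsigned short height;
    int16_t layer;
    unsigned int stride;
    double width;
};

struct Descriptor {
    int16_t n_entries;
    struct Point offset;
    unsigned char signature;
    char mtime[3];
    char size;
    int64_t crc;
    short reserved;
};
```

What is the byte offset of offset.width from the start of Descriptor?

16

Point: height at 0 (size 2, align 2) → ends 2; layer at 2 (size 2, align 2) → ends 4; stride at 4 (size 4, align 4) → ends 8; width at 8 (size 8, align 8) → ends 16; total 16 bytes, alignment 8
n_entries at 0 (size 2, align 2) → ends 2
pad 6 to align 8 for offset
offset at 8 (size 16, align 8) → ends 24
within Point: width at 8
8 + 8 = 16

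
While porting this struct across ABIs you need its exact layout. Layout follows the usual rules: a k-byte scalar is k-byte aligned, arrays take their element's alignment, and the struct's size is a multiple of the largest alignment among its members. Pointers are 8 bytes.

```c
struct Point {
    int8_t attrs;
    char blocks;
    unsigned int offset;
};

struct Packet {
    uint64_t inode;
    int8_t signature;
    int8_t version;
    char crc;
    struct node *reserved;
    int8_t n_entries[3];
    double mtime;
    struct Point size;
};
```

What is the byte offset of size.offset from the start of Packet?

44

Point: attrs at 0 (size 1, align 1) → ends 1; blocks at 1 (size 1, align 1) → ends 2; pad 2 to align 4 for offset; offset at 4 (size 4, align 4) → ends 8; total 8 bytes, alignment 4
inode at 0 (size 8, align 8) → ends 8
signature at 8 (size 1, align 1) → ends 9
version at 9 (size 1, align 1) → ends 10
crc at 10 (size 1, align 1) → ends 11
pad 5 to align 8 for reserved
reserved at 16 (size 8, align 8) → ends 24
n_entries at 24 (size 3, align 1) → ends 27
pad 5 to align 8 for mtime
mtime at 32 (size 8, align 8) → ends 40
size at 40 (size 8, align 4) → ends 48
within Point: offset at 4
40 + 4 = 44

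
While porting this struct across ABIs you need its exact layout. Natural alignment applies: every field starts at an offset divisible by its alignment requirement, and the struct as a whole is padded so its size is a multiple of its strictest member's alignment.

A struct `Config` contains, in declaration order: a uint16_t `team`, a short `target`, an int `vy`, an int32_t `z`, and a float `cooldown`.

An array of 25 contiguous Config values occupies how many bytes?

team at 0 (size 2, align 2) → ends 2
target at 2 (size 2, align 2) → ends 4
vy at 4 (size 4, align 4) → ends 8
z at 8 (size 4, align 4) → ends 12
cooldown at 12 (size 4, align 4) → ends 16
total 16 bytes, alignment 4
array of 25: 25 × 16 = 400

400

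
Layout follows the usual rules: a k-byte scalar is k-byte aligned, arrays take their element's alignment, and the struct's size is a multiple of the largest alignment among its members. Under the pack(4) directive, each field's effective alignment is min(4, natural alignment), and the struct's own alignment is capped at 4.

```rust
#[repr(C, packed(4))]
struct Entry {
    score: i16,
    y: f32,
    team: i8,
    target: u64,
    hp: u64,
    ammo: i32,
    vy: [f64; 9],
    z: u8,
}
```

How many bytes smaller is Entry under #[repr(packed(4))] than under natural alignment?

natural layout:
  score at 0 (size 2, align 2) → ends 2
  pad 2 to align 4 for y
  y at 4 (size 4, align 4) → ends 8
  team at 8 (size 1, align 1) → ends 9
  pad 7 to align 8 for target
  target at 16 (size 8, align 8) → ends 24
  hp at 24 (size 8, align 8) → ends 32
  ammo at 32 (size 4, align 4) → ends 36
  pad 4 to align 8 for vy
  vy at 40 (size 72, align 8) → ends 112
  z at 112 (size 1, align 1) → ends 113
  tail pad 7 to reach multiple of 8
  total 120 bytes, alignment 8
packed(4) layout:
  score at 0 (size 2, align 2) → ends 2
  pad 2 to align 4 for y
  y at 4 (size 4, align 4) → ends 8
  team at 8 (size 1, align 1) → ends 9
  pad 3 to align 4 for target
  target at 12 (size 8, align 4) → ends 20
  hp at 20 (size 8, align 4) → ends 28
  ammo at 28 (size 4, align 4) → ends 32
  vy at 32 (size 72, align 4) → ends 104
  z at 104 (size 1, align 1) → ends 105
  tail pad 3 to reach multiple of 4
  total 108 bytes, alignment 4
120 − 108 = 12

12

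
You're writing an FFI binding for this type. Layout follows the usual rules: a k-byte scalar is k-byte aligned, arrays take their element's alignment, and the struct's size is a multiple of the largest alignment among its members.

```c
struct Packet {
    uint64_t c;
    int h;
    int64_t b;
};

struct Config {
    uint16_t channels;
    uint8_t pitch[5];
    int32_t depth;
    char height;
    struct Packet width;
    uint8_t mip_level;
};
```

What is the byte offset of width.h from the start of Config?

Packet: @0: c [8B, align 8] → 8; @8: h [4B, align 4] → 12; +4 pad (align 8); @16: b [8B, align 8] → 24; size 24, align 8
@0: channels [2B, align 2] → 2
@2: pitch [5B, align 1] → 7
+1 pad (align 4)
@8: depth [4B, align 4] → 12
@12: height [1B, align 1] → 13
+3 pad (align 8)
@16: width [24B, align 8] → 40
within Packet: h at 8
16 + 8 = 24

24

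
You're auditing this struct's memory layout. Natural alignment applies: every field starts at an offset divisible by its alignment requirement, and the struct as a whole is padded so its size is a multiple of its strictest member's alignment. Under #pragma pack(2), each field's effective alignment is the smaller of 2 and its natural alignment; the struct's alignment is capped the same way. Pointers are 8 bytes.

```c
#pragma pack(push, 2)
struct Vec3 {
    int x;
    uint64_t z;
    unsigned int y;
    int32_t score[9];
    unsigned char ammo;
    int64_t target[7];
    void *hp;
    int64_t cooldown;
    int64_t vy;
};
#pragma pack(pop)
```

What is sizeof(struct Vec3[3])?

0..4  x  (4B, 2-aligned)
4..12  z  (8B, 2-aligned)
12..16  y  (4B, 2-aligned)
16..52  score  (36B, 2-aligned)
52..53  ammo  (1B, 1-aligned)
53..54  -- padding (1B)
54..110  target  (56B, 2-aligned)
110..118  hp  (8B, 2-aligned)
118..126  cooldown  (8B, 2-aligned)
126..134  vy  (8B, 2-aligned)
sizeof = 134, alignof = 2
array of 3: 3 × 134 = 402

402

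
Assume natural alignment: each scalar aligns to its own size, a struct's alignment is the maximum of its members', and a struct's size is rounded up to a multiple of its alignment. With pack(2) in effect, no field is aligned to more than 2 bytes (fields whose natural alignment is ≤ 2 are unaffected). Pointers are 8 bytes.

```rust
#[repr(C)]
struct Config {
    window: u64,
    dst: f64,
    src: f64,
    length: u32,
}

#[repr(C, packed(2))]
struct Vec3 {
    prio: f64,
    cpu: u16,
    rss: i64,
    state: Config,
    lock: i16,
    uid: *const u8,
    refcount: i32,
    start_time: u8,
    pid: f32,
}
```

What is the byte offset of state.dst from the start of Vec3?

Config: 0..8  window  (8B, 8-aligned); 8..16  dst  (8B, 8-aligned); 16..24  src  (8B, 8-aligned); 24..28  length  (4B, 4-aligned); 28..32  -- tail padding (4B); sizeof = 32, alignof = 8
0..8  prio  (8B, 2-aligned)
8..10  cpu  (2B, 2-aligned)
10..18  rss  (8B, 2-aligned)
18..50  state  (32B, 2-aligned)
within Config: dst at 8
18 + 8 = 26

26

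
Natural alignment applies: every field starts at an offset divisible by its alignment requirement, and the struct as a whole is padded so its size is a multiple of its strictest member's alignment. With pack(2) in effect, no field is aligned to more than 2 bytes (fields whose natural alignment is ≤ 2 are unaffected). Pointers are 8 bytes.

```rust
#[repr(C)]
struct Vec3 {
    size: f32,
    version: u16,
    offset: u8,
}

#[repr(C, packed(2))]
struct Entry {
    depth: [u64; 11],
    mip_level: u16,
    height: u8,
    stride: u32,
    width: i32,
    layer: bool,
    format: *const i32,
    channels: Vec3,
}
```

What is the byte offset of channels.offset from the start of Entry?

Vec3: 0..4  size  (4B, 4-aligned); 4..6  version  (2B, 2-aligned); 6..7  offset  (1B, 1-aligned); 7..8  -- tail padding (1B); sizeof = 8, alignof = 4
0..88  depth  (88B, 2-aligned)
88..90  mip_level  (2B, 2-aligned)
90..91  height  (1B, 1-aligned)
91..92  -- padding (1B)
92..96  stride  (4B, 2-aligned)
96..100  width  (4B, 2-aligned)
100..101  layer  (1B, 1-aligned)
101..102  -- padding (1B)
102..110  format  (8B, 2-aligned)
110..118  channels  (8B, 2-aligned)
within Vec3: offset at 6
110 + 6 = 116

116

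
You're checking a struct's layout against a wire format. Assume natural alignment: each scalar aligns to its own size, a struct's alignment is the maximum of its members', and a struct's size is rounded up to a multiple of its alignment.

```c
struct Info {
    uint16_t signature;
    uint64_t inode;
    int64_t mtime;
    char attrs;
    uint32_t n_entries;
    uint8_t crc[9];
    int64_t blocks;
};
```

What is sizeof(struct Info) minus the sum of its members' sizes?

16

signature at 0 (size 2, align 2) → ends 2
pad 6 to align 8 for inode
inode at 8 (size 8, align 8) → ends 16
mtime at 16 (size 8, align 8) → ends 24
attrs at 24 (size 1, align 1) → ends 25
pad 3 to align 4 for n_entries
n_entries at 28 (size 4, align 4) → ends 32
crc at 32 (size 9, align 1) → ends 41
pad 7 to align 8 for blocks
blocks at 48 (size 8, align 8) → ends 56
total 56 bytes, alignment 8
data bytes 40, size 56 → padding 16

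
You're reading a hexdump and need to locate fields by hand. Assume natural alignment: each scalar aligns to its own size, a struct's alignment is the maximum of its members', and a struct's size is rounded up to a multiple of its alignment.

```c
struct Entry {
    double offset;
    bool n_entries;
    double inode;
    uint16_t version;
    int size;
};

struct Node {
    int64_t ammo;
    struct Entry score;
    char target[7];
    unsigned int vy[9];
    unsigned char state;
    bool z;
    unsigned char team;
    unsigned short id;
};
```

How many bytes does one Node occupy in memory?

96 bytes

Entry: 0..8  offset  (8B, 8-aligned); 8..9  n_entries  (1B, 1-aligned); 9..16  -- padding (7B); 16..24  inode  (8B, 8-aligned); 24..26  version  (2B, 2-aligned); 26..28  -- padding (2B); 28..32  size  (4B, 4-aligned); sizeof = 32, alignof = 8
0..8  ammo  (8B, 8-aligned)
8..40  score  (32B, 8-aligned)
40..47  target  (7B, 1-aligned)
47..48  -- padding (1B)
48..84  vy  (36B, 4-aligned)
84..85  state  (1B, 1-aligned)
85..86  z  (1B, 1-aligned)
86..87  team  (1B, 1-aligned)
87..88  -- padding (1B)
88..90  id  (2B, 2-aligned)
90..96  -- tail padding (6B)
sizeof = 96, alignof = 8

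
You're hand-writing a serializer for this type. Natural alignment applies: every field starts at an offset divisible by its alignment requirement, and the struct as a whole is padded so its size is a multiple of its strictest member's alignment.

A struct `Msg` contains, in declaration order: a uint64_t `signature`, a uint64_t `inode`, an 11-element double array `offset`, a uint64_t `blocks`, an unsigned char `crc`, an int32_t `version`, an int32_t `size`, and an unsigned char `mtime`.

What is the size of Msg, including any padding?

128

signature at 0 (size 8, align 8) → ends 8
inode at 8 (size 8, align 8) → ends 16
offset at 16 (size 88, align 8) → ends 104
blocks at 104 (size 8, align 8) → ends 112
crc at 112 (size 1, align 1) → ends 113
pad 3 to align 4 for version
version at 116 (size 4, align 4) → ends 120
size at 120 (size 4, align 4) → ends 124
mtime at 124 (size 1, align 1) → ends 125
tail pad 3 to reach multiple of 8
total 128 bytes, alignment 8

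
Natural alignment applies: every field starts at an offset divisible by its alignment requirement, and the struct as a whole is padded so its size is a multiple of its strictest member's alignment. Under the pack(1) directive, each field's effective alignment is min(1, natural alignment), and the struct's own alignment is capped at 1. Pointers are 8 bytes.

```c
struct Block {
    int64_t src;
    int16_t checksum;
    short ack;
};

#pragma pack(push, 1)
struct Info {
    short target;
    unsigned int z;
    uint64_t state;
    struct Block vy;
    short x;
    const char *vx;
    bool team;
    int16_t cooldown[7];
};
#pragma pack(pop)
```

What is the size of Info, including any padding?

55

Block: src at 0 (size 8, align 8) → ends 8; checksum at 8 (size 2, align 2) → ends 10; ack at 10 (size 2, align 2) → ends 12; tail pad 4 to reach multiple of 8; total 16 bytes, alignment 8
target at 0 (size 2, align 1) → ends 2
z at 2 (size 4, align 1) → ends 6
state at 6 (size 8, align 1) → ends 14
vy at 14 (size 16, align 1) → ends 30
x at 30 (size 2, align 1) → ends 32
vx at 32 (size 8, align 1) → ends 40
team at 40 (size 1, align 1) → ends 41
cooldown at 41 (size 14, align 1) → ends 55
total 55 bytes, alignment 1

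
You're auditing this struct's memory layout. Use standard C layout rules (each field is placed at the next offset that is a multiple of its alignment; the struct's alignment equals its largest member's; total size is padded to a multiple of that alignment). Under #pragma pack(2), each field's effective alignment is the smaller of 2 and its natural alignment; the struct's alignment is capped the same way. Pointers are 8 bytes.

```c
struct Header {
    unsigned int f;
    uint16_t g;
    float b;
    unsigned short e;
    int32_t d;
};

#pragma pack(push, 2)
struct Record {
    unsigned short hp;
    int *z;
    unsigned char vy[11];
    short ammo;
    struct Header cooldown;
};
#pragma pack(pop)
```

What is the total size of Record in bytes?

44

Header: 0..4  f  (4B, 4-aligned); 4..6  g  (2B, 2-aligned); 6..8  -- padding (2B); 8..12  b  (4B, 4-aligned); 12..14  e  (2B, 2-aligned); 14..16  -- padding (2B); 16..20  d  (4B, 4-aligned); sizeof = 20, alignof = 4
0..2  hp  (2B, 2-aligned)
2..10  z  (8B, 2-aligned)
10..21  vy  (11B, 1-aligned)
21..22  -- padding (1B)
22..24  ammo  (2B, 2-aligned)
24..44  cooldown  (20B, 2-aligned)
sizeof = 44, alignof = 2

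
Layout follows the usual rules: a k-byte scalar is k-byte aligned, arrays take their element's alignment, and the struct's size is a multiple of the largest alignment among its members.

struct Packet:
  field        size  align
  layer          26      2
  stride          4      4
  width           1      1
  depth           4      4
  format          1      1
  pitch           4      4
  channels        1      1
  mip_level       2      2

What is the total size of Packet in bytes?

52 bytes

0..26  layer  (26B, 2-aligned)
26..28  -- padding (2B)
28..32  stride  (4B, 4-aligned)
32..33  width  (1B, 1-aligned)
33..36  -- padding (3B)
36..40  depth  (4B, 4-aligned)
40..41  format  (1B, 1-aligned)
41..44  -- padding (3B)
44..48  pitch  (4B, 4-aligned)
48..49  channels  (1B, 1-aligned)
49..50  -- padding (1B)
50..52  mip_level  (2B, 2-aligned)
sizeof = 52, alignof = 4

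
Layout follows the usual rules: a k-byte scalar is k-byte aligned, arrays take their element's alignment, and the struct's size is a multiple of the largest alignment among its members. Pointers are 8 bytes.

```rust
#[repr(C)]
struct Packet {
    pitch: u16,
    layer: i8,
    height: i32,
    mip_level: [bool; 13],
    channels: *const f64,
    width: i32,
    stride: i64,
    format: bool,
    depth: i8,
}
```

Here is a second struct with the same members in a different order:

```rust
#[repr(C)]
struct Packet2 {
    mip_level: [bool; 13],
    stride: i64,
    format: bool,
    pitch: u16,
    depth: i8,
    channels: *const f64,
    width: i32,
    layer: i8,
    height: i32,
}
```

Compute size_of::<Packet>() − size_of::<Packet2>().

0..2  pitch  (2B, 2-aligned)
2..3  layer  (1B, 1-aligned)
3..4  -- padding (1B)
4..8  height  (4B, 4-aligned)
8..21  mip_level  (13B, 1-aligned)
21..24  -- padding (3B)
24..32  channels  (8B, 8-aligned)
32..36  width  (4B, 4-aligned)
36..40  -- padding (4B)
40..48  stride  (8B, 8-aligned)
48..49  format  (1B, 1-aligned)
49..50  depth  (1B, 1-aligned)
50..56  -- tail padding (6B)
sizeof = 56, alignof = 8
— Packet2 —
0..13  mip_level  (13B, 1-aligned)
13..16  -- padding (3B)
16..24  stride  (8B, 8-aligned)
24..25  format  (1B, 1-aligned)
25..26  -- padding (1B)
26..28  pitch  (2B, 2-aligned)
28..29  depth  (1B, 1-aligned)
29..32  -- padding (3B)
32..40  channels  (8B, 8-aligned)
40..44  width  (4B, 4-aligned)
44..45  layer  (1B, 1-aligned)
45..48  -- padding (3B)
48..52  height  (4B, 4-aligned)
52..56  -- tail padding (4B)
sizeof = 56, alignof = 8
56 − 56 = 0

0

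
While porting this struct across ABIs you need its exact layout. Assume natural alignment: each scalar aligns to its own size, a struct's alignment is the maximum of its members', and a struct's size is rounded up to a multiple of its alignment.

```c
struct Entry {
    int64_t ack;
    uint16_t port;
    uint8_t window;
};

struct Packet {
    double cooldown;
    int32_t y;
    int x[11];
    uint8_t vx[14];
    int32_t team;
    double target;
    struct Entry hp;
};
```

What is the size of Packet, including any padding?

104

Entry: 0..8  ack  (8B, 8-aligned); 8..10  port  (2B, 2-aligned); 10..11  window  (1B, 1-aligned); 11..16  -- tail padding (5B); sizeof = 16, alignof = 8
0..8  cooldown  (8B, 8-aligned)
8..12  y  (4B, 4-aligned)
12..56  x  (44B, 4-aligned)
56..70  vx  (14B, 1-aligned)
70..72  -- padding (2B)
72..76  team  (4B, 4-aligned)
76..80  -- padding (4B)
80..88  target  (8B, 8-aligned)
88..104  hp  (16B, 8-aligned)
sizeof = 104, alignof = 8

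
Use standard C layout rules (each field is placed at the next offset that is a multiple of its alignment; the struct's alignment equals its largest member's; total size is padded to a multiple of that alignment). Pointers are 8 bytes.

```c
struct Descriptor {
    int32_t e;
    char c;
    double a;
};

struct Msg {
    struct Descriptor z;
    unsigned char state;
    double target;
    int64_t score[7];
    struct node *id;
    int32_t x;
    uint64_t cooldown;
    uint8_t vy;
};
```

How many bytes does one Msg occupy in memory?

120 bytes

Descriptor: 0..4  e  (4B, 4-aligned); 4..5  c  (1B, 1-aligned); 5..8  -- padding (3B); 8..16  a  (8B, 8-aligned); sizeof = 16, alignof = 8
0..16  z  (16B, 8-aligned)
16..17  state  (1B, 1-aligned)
17..24  -- padding (7B)
24..32  target  (8B, 8-aligned)
32..88  score  (56B, 8-aligned)
88..96  id  (8B, 8-aligned)
96..100  x  (4B, 4-aligned)
100..104  -- padding (4B)
104..112  cooldown  (8B, 8-aligned)
112..113  vy  (1B, 1-aligned)
113..120  -- tail padding (7B)
sizeof = 120, alignof = 8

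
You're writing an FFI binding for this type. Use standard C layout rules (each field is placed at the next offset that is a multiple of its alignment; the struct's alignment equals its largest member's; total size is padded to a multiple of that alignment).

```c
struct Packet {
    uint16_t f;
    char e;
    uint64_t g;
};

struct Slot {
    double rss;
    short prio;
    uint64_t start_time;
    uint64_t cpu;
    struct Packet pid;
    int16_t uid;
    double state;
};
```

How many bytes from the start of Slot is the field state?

Packet: 0..2  f  (2B, 2-aligned); 2..3  e  (1B, 1-aligned); 3..8  -- padding (5B); 8..16  g  (8B, 8-aligned); sizeof = 16, alignof = 8
0..8  rss  (8B, 8-aligned)
8..10  prio  (2B, 2-aligned)
10..16  -- padding (6B)
16..24  start_time  (8B, 8-aligned)
24..32  cpu  (8B, 8-aligned)
32..48  pid  (16B, 8-aligned)
48..50  uid  (2B, 2-aligned)
50..56  -- padding (6B)
56..64  state  (8B, 8-aligned)

56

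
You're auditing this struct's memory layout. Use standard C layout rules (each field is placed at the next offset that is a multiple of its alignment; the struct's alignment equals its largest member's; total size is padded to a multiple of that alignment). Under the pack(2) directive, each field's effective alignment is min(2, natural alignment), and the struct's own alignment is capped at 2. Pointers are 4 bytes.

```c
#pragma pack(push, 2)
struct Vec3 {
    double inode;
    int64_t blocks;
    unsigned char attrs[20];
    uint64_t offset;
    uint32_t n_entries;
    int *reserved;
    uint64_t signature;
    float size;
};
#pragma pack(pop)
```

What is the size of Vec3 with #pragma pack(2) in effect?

inode at 0 (size 8, align 2) → ends 8
blocks at 8 (size 8, align 2) → ends 16
attrs at 16 (size 20, align 1) → ends 36
offset at 36 (size 8, align 2) → ends 44
n_entries at 44 (size 4, align 2) → ends 48
reserved at 48 (size 4, align 2) → ends 52
signature at 52 (size 8, align 2) → ends 60
size at 60 (size 4, align 2) → ends 64
total 64 bytes, alignment 2

64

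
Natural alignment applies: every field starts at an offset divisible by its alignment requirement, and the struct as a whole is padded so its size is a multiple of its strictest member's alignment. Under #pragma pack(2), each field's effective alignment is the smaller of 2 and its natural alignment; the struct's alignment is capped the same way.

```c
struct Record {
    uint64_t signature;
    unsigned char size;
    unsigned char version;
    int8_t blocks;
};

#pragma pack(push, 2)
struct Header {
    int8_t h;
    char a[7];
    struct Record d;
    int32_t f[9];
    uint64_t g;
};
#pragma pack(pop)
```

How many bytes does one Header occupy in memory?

Record: @0: signature [8B, align 8] → 8; @8: size [1B, align 1] → 9; @9: version [1B, align 1] → 10; @10: blocks [1B, align 1] → 11; +5 tail pad (align 8); size 16, align 8
@0: h [1B, align 1] → 1
@1: a [7B, align 1] → 8
@8: d [16B, align 2] → 24
@24: f [36B, align 2] → 60
@60: g [8B, align 2] → 68
size 68, align 2

68 bytes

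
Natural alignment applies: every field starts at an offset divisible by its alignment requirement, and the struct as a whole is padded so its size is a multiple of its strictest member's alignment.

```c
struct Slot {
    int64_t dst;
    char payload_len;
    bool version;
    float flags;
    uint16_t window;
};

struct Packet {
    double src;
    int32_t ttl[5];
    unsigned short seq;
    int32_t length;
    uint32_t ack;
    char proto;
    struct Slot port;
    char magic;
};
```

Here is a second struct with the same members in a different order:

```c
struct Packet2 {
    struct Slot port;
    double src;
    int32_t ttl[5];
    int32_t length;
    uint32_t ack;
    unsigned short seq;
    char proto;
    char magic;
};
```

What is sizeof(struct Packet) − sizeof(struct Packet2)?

Slot: dst at 0 (size 8, align 8) → ends 8; payload_len at 8 (size 1, align 1) → ends 9; version at 9 (size 1, align 1) → ends 10; pad 2 to align 4 for flags; flags at 12 (size 4, align 4) → ends 16; window at 16 (size 2, align 2) → ends 18; tail pad 6 to reach multiple of 8; total 24 bytes, alignment 8
src at 0 (size 8, align 8) → ends 8
ttl at 8 (size 20, align 4) → ends 28
seq at 28 (size 2, align 2) → ends 30
pad 2 to align 4 for length
length at 32 (size 4, align 4) → ends 36
ack at 36 (size 4, align 4) → ends 40
proto at 40 (size 1, align 1) → ends 41
pad 7 to align 8 for port
port at 48 (size 24, align 8) → ends 72
magic at 72 (size 1, align 1) → ends 73
tail pad 7 to reach multiple of 8
total 80 bytes, alignment 8
— Packet2 —
port at 0 (size 24, align 8) → ends 24
src at 24 (size 8, align 8) → ends 32
ttl at 32 (size 20, align 4) → ends 52
length at 52 (size 4, align 4) → ends 56
ack at 56 (size 4, align 4) → ends 60
seq at 60 (size 2, align 2) → ends 62
proto at 62 (size 1, align 1) → ends 63
magic at 63 (size 1, align 1) → ends 64
total 64 bytes, alignment 8
80 − 64 = 16

16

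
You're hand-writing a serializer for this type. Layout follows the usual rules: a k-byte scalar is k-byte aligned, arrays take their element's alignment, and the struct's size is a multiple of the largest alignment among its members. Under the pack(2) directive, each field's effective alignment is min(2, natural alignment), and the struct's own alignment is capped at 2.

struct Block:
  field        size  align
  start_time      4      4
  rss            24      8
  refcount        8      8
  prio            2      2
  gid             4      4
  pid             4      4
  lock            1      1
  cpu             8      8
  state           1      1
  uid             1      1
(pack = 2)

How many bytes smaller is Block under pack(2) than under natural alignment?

natural layout:
  0..4  start_time  (4B, 4-aligned)
  4..8  -- padding (4B)
  8..32  rss  (24B, 8-aligned)
  32..40  refcount  (8B, 8-aligned)
  40..42  prio  (2B, 2-aligned)
  42..44  -- padding (2B)
  44..48  gid  (4B, 4-aligned)
  48..52  pid  (4B, 4-aligned)
  52..53  lock  (1B, 1-aligned)
  53..56  -- padding (3B)
  56..64  cpu  (8B, 8-aligned)
  64..65  state  (1B, 1-aligned)
  65..66  uid  (1B, 1-aligned)
  66..72  -- tail padding (6B)
  sizeof = 72, alignof = 8
packed(2) layout:
  0..4  start_time  (4B, 2-aligned)
  4..28  rss  (24B, 2-aligned)
  28..36  refcount  (8B, 2-aligned)
  36..38  prio  (2B, 2-aligned)
  38..42  gid  (4B, 2-aligned)
  42..46  pid  (4B, 2-aligned)
  46..47  lock  (1B, 1-aligned)
  47..48  -- padding (1B)
  48..56  cpu  (8B, 2-aligned)
  56..57  state  (1B, 1-aligned)
  57..58  uid  (1B, 1-aligned)
  sizeof = 58, alignof = 2
72 − 58 = 14

14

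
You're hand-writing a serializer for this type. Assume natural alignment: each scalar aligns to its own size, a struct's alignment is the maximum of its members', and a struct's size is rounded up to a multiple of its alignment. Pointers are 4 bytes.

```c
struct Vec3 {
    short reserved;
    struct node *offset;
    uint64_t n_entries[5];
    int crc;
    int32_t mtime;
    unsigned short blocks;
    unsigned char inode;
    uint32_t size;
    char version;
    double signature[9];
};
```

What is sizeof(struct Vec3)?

0..2  reserved  (2B, 2-aligned)
2..4  -- padding (2B)
4..8  offset  (4B, 4-aligned)
8..48  n_entries  (40B, 8-aligned)
48..52  crc  (4B, 4-aligned)
52..56  mtime  (4B, 4-aligned)
56..58  blocks  (2B, 2-aligned)
58..59  inode  (1B, 1-aligned)
59..60  -- padding (1B)
60..64  size  (4B, 4-aligned)
64..65  version  (1B, 1-aligned)
65..72  -- padding (7B)
72..144  signature  (72B, 8-aligned)
sizeof = 144, alignof = 8

144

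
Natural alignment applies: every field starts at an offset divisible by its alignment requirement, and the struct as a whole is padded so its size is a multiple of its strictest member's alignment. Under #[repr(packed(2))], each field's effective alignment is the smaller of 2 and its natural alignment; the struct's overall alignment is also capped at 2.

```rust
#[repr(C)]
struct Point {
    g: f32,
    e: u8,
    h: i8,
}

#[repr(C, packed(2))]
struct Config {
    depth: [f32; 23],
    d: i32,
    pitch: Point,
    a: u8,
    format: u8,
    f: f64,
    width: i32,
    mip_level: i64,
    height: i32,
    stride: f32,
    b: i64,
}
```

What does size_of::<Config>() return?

Point: @0: g [4B, align 4] → 4; @4: e [1B, align 1] → 5; @5: h [1B, align 1] → 6; +2 tail pad (align 4); size 8, align 4
@0: depth [92B, align 2] → 92
@92: d [4B, align 2] → 96
@96: pitch [8B, align 2] → 104
@104: a [1B, align 1] → 105
@105: format [1B, align 1] → 106
@106: f [8B, align 2] → 114
@114: width [4B, align 2] → 118
@118: mip_level [8B, align 2] → 126
@126: height [4B, align 2] → 130
@130: stride [4B, align 2] → 134
@134: b [8B, align 2] → 142
size 142, align 2

142 bytes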